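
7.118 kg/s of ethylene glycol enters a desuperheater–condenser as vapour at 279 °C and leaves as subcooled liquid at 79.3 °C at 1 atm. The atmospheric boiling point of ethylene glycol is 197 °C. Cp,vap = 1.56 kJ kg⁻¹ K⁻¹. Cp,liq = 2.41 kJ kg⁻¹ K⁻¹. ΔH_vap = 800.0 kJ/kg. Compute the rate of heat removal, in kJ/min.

vapour 279→197 °C: -127.92 kJ/kg
condensation at 197 °C: -800 kJ/kg
liquid 197→79.3 °C: -283.66 kJ/kg
Δh = -127.92 + -800 + -283.66 = -1211.6 kJ/kg
Q = ṁ·Δh = 7.118 kg/s × -1211.6 kJ/kg = -8624 kJ/s
|Q| = 8624 kW = 517440 kJ/min

Q_c = 517000 kJ/min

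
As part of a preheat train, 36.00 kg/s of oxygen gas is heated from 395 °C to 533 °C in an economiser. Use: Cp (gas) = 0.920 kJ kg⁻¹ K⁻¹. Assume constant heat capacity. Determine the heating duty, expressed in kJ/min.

Q = 274000 kJ/min

Q = ṁ·Cp·ΔT = 36.00 × 0.920 × (533 − 395) = 4570.6 kJ/s
Heating duty = 274230 kJ/min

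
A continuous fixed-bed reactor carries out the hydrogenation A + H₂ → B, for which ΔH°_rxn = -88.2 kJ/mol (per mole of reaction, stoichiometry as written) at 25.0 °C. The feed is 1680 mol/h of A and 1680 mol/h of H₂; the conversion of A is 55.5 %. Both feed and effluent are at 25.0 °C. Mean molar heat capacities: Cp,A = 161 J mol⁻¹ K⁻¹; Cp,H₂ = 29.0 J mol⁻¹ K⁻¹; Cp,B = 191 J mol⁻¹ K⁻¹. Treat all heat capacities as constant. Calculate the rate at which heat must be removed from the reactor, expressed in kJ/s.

Q_out = 22.8 kJ/s

Extent of reaction ξ = 0.555 × 1680 = 932.4 mol/h
Reaction term: ξ·ΔH°_rxn = 932.4 × -88.2 = -82238 kJ/h
Q = ΔH = -82238 kJ/h = -22.844 kW
Heat removed = 22.844 kJ/s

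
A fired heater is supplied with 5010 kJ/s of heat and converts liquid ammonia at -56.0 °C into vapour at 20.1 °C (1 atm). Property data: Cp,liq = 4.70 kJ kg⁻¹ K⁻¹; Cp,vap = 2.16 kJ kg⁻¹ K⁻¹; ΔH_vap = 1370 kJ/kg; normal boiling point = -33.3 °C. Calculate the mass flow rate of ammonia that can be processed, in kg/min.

Δh = 4.70×(-33.3−-56.0) + 1370 + 2.16×(20.1−-33.3) = 1592 kJ/kg
Q = 5010 kJ/s = 5010 kJ/s = 300600 kJ/min
ṁ = Q/Δh = 300600 / 1592 = 188.82 kg/min

ṁ = 189 kg/min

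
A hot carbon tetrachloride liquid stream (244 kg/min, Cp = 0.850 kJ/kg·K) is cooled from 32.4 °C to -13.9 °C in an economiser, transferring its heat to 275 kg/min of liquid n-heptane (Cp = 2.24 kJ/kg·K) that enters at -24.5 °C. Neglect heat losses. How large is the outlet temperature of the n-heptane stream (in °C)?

Heat released by hot stream: Q = 244 × 0.850 × (32.4 − -13.9) = 9602.6 kJ/min
Energy balance on cold side (adiabatic exchanger): Q = ṁ_c·Cp_c·(T_c,out − T_c,in)
T_c,out = -24.5 + 9602.6/(275 × 2.24) = -8.9113 °C

T_c,out = -8.91 °C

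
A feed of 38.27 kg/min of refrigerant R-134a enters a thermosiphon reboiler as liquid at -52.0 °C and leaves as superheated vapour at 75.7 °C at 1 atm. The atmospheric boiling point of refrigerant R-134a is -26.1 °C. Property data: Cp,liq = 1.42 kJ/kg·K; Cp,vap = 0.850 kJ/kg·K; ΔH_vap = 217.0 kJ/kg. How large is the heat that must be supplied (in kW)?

liquid -52.0→-26.1 °C: 36.778 kJ/kg
vaporisation at -26.1 °C: 217 kJ/kg
vapour -26.1→75.7 °C: 86.53 kJ/kg
Δh = 36.778 + 217 + 86.53 = 340.31 kJ/kg
Q = ṁ·Δh = 38.27 kg/min × 340.31 kJ/kg = 13024 kJ/min
|Q| = 217.06 kW

Q = 217 kW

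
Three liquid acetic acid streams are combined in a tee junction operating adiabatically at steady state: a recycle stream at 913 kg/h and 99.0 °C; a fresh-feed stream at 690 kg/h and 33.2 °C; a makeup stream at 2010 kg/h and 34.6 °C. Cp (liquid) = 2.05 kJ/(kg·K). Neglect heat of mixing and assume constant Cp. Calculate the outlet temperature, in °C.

T_out = 50.6 °C

No heat crosses the boundary, so H_out = H_in.
T_out = Σ ṁᵢCp,ᵢTᵢ / Σ ṁᵢCp,ᵢ
      = 374820 / 7406.6 = 50.606 °C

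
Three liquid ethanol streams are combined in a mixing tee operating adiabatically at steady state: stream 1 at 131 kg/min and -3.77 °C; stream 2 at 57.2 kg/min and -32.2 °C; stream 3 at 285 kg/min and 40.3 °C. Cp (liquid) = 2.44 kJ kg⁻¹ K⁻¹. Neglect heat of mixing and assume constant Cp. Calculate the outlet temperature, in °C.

Adiabatic, steady state ⇒ Σ ṁᵢCp,ᵢ(T_out − Tᵢ) = 0
T_out = Σ ṁᵢCp,ᵢTᵢ / Σ ṁᵢCp,ᵢ
      = 22325 / 1154.6 = 19.336 °C

T_out = 19.3 °C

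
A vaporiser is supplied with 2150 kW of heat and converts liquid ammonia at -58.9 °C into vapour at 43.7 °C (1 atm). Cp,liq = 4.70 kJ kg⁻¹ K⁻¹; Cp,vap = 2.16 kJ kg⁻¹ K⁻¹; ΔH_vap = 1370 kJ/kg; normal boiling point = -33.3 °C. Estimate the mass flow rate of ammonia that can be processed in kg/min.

Δh = 4.70×(-33.3−-58.9) + 1370 + 2.16×(43.7−-33.3) = 1656.6 kJ/kg
Q = 2150 kW = 2150 kJ/s = 129000 kJ/min
ṁ = Q/Δh = 129000 / 1656.6 = 77.868 kg/min

ṁ = 77.9 kg/min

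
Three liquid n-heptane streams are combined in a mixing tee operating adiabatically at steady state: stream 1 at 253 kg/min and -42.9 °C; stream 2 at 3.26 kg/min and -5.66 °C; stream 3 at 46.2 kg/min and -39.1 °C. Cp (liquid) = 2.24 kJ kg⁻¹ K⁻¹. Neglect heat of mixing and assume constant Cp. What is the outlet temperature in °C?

T_out = -41.9 °C

No heat crosses the boundary, so H_out = H_in.
Σ ṁᵢCp,ᵢTᵢ = 253×2.24×-42.9 + 3.26×2.24×-5.66 + 46.2×2.24×-39.1 = -28400
Σ ṁᵢCp,ᵢ = 253×2.24 + 3.26×2.24 + 46.2×2.24 = 677.51
T_out = -28400 / 677.51 = -41.918 °C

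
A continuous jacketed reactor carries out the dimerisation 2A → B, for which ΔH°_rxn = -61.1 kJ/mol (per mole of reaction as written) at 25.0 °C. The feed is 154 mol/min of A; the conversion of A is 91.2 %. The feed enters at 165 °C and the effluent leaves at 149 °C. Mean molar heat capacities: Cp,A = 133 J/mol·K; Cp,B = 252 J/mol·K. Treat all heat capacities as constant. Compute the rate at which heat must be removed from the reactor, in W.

Q_out = 79000 W

Extent of reaction ξ = 0.912 × 154 / 2 = 70.224 mol/min
Reaction term: ξ·ΔH°_rxn = 70.224 × -61.1 = -4290.7 kJ/min
Sensible, feed 165→25 °C: -2867.5 kJ/min
Outlet flows (mol/min): A 13.552, B 70.224
Sensible, products 25→149 °C: 2417.9 kJ/min
Q = ΔH = -4740.3 kJ/min = -79.005 kW
Heat removed = 79005 W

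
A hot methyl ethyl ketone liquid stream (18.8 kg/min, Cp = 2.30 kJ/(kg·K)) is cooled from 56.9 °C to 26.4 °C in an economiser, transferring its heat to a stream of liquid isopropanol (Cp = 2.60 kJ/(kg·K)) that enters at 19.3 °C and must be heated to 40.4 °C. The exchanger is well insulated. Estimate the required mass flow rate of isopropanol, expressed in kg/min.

ṁ_c = 24.0 kg/min

Heat released by hot stream: Q = 18.8 × 2.30 × (56.9 − 26.4) = 1318.8 kJ/min
Energy balance on cold side (adiabatic exchanger): Q = ṁ_c·Cp_c·(T_c,out − T_c,in)
ṁ_c = 1318.8 / [2.60 × (40.4 − 19.3)] = 24.04 kg/min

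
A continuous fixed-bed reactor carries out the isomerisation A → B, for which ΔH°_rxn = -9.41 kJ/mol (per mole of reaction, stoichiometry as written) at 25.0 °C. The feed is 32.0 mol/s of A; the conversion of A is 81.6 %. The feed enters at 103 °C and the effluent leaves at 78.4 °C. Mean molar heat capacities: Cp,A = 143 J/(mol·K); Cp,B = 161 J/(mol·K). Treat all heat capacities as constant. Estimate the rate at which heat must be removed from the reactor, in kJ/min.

Extent of reaction ξ = 0.816 × 32.0 = 26.112 mol/s
Reaction term: ξ·ΔH°_rxn = 26.112 × -9.41 = -245.71 kJ/s
Sensible, feed 103→25 °C: -356.93 kJ/s
Outlet flows (mol/s): A 5.888, B 26.112
Sensible, products 25→78.4 °C: 269.46 kJ/s
Q = ΔH = -333.18 kJ/s = -333.18 kW
Heat removed = 19991 kJ/min

Q_out = 20000 kJ/min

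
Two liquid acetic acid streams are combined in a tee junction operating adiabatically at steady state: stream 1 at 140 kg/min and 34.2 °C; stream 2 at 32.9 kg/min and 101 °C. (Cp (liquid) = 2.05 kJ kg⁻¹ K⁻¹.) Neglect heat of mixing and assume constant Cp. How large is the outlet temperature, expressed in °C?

Energy balance with Q = 0: Σ ṁᵢCp,ᵢ(T_out − Tᵢ) = 0
T_out = Σ ṁᵢCp,ᵢTᵢ / Σ ṁᵢCp,ᵢ
      = 16627 / 354.44 = 46.911 °C

T_out = 46.9 °C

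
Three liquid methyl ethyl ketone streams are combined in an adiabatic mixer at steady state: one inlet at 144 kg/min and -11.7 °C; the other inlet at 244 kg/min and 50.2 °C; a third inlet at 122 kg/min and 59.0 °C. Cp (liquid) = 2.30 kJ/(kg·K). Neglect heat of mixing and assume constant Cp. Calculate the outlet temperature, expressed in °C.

Energy balance with Q = 0: Σ ṁᵢCp,ᵢ(T_out − Tᵢ) = 0
T_out = Σ ṁᵢCp,ᵢTᵢ / Σ ṁᵢCp,ᵢ
      = 40853 / 1173 = 34.827 °C

T_out = 34.8 °C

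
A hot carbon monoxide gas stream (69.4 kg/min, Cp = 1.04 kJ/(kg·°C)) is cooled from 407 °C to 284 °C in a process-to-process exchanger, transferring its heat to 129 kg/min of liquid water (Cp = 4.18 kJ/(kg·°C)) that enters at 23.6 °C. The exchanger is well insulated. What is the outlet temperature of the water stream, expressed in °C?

T_c,out = 40.1 °C

Heat released by hot stream: Q = 69.4 × 1.04 × (407 − 284) = 8877.6 kJ/min
Energy balance on cold side (adiabatic exchanger): Q = ṁ_c·Cp_c·(T_c,out − T_c,in)
T_c,out = 23.6 + 8877.6/(129 × 4.18) = 40.064 °C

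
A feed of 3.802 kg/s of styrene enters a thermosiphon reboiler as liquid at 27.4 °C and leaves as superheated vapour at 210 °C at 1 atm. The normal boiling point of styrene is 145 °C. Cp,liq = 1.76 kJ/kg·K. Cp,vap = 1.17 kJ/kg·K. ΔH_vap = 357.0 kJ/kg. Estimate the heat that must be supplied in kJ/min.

Q = 146000 kJ/min

liquid 27.4→145 °C: 206.98 kJ/kg
vaporisation at 145 °C: 357 kJ/kg
vapour 145→210 °C: 76.05 kJ/kg
Δh = 206.98 + 357 + 76.05 = 640.03 kJ/kg
Q = ṁ·Δh = 3.802 kg/s × 640.03 kJ/kg = 2433.4 kJ/s
|Q| = 2433.4 kW = 146000 kJ/min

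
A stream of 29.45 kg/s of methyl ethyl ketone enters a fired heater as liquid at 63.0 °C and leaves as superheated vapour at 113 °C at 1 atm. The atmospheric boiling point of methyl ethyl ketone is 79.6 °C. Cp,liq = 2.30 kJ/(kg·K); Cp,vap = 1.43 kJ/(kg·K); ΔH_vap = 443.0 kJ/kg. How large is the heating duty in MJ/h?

Q = 56100 MJ/h

liquid 63.0→79.6 °C: 38.18 kJ/kg
vaporisation at 79.6 °C: 443 kJ/kg
vapour 79.6→113 °C: 47.762 kJ/kg
Δh = 38.18 + 443 + 47.762 = 528.94 kJ/kg
Q = ṁ·Δh = 29.45 kg/s × 528.94 kJ/kg = 15577 kJ/s
|Q| = 15577 kW = 56078 MJ/h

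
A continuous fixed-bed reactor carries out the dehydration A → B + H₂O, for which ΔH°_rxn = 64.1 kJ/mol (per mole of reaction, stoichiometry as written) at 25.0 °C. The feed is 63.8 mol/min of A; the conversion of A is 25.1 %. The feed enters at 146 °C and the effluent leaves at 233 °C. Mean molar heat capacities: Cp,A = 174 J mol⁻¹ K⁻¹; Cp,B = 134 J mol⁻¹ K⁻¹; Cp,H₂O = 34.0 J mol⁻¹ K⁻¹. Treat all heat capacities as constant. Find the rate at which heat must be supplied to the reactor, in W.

Extent of reaction ξ = 0.251 × 63.8 = 16.014 mol/min
Reaction term: ξ·ΔH°_rxn = 16.014 × 64.1 = 1026.5 kJ/min
Sensible, feed 146→25 °C: -1343.2 kJ/min
Outlet flows (mol/min): A 47.786, B 16.014, H₂O 16.014
Sensible, products 25→233 °C: 2289.1 kJ/min
Q = ΔH = 1972.3 kJ/min = 32.872 kW
Heat supplied = 32872 W

Q_in = 32900 W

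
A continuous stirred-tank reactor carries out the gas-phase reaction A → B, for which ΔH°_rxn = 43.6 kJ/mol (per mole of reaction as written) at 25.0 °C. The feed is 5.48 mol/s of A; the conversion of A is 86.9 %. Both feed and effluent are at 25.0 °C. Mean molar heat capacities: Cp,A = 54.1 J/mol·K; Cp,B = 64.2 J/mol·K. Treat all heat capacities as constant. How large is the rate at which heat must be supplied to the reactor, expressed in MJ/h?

Q_in = 747 MJ/h

Extent of reaction ξ = 0.869 × 5.48 = 4.7621 mol/s
Reaction term: ξ·ΔH°_rxn = 4.7621 × 43.6 = 207.63 kJ/s
Q = ΔH = 207.63 kJ/s = 207.63 kW
Heat supplied = 747.46 MJ/h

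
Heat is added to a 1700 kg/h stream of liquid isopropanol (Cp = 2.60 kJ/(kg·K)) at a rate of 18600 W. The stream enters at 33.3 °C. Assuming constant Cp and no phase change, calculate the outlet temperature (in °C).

Q = 18600 W = 66960 kJ/h
ΔT = Q/(ṁ·Cp) = 66960/(1700×2.60) = 15.149 K
T_out = 33.3 + 15.149 = 48.449 °C

T_out = 48.4 °C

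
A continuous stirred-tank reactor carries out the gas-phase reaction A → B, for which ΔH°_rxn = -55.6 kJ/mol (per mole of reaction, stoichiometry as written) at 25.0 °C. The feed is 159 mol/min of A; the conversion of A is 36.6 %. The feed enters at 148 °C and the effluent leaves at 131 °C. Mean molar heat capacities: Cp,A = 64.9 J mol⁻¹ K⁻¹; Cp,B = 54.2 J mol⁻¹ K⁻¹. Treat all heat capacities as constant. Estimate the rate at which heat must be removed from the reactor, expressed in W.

Q_out = 58000 W

Extent of reaction ξ = 0.366 × 159 = 58.194 mol/min
Reaction term: ξ·ΔH°_rxn = 58.194 × -55.6 = -3235.6 kJ/min
Sensible, feed 148→25 °C: -1269.2 kJ/min
Outlet flows (mol/min): A 100.81, B 58.194
Sensible, products 25→131 °C: 1027.8 kJ/min
Q = ΔH = -3477 kJ/min = -57.95 kW
Heat removed = 57950 W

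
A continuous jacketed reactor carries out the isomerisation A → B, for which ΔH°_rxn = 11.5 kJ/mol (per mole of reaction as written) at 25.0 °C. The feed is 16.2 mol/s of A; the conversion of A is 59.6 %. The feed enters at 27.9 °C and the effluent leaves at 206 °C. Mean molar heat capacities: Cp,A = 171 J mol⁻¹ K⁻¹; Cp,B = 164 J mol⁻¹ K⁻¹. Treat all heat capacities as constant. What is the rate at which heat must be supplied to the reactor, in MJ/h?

Extent of reaction ξ = 0.596 × 16.2 = 9.6552 mol/s
Reaction term: ξ·ΔH°_rxn = 9.6552 × 11.5 = 111.03 kJ/s
Sensible, feed 27.9→25 °C: -8.0336 kJ/s
Outlet flows (mol/s): A 6.5448, B 9.6552
Sensible, products 25→206 °C: 489.17 kJ/s
Q = ΔH = 592.17 kJ/s = 592.17 kW
Heat supplied = 2131.8 MJ/h

Q_in = 2130 MJ/h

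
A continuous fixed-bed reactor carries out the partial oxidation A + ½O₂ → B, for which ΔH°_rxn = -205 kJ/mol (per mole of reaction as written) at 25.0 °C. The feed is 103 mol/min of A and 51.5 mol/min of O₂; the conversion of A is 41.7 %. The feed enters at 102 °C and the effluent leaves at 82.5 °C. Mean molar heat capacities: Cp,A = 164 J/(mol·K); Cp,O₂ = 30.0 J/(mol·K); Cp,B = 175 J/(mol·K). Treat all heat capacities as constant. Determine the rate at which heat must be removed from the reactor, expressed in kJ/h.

Extent of reaction ξ = 0.417 × 103 = 42.951 mol/min
Reaction term: ξ·ΔH°_rxn = 42.951 × -205 = -8805 kJ/min
Sensible, feed 102→25 °C: -1419.6 kJ/min
Outlet flows (mol/min): A 60.049, O₂ 30.024, B 42.951
Sensible, products 25→82.5 °C: 1050.2 kJ/min
Q = ΔH = -9174.4 kJ/min = -152.91 kW
Heat removed = 550460 kJ/h

Q_out = 550000 kJ/h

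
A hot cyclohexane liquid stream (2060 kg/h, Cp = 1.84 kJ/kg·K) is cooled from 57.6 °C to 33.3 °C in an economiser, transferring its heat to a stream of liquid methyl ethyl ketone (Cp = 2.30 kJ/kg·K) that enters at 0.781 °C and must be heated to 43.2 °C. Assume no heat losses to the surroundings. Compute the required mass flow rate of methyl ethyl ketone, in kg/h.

ṁ_c = 944 kg/h

Heat released by hot stream: Q = 2060 × 1.84 × (57.6 − 33.3) = 92107 kJ/h
Energy balance on cold side (adiabatic exchanger): Q = ṁ_c·Cp_c·(T_c,out − T_c,in)
ṁ_c = 92107 / [2.30 × (43.2 − 0.781)] = 944.07 kg/h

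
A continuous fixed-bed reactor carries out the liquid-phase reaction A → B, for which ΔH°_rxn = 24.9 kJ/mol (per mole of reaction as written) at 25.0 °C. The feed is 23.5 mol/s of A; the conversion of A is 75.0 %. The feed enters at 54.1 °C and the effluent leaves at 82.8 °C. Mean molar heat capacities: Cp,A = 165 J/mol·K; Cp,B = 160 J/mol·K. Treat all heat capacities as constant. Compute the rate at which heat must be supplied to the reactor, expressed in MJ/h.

Q_in = 1960 MJ/h

Extent of reaction ξ = 0.750 × 23.5 = 17.625 mol/s
Reaction term: ξ·ΔH°_rxn = 17.625 × 24.9 = 438.86 kJ/s
Sensible, feed 54.1→25 °C: -112.84 kJ/s
Outlet flows (mol/s): A 5.875, B 17.625
Sensible, products 25→82.8 °C: 219.03 kJ/s
Q = ΔH = 545.05 kJ/s = 545.05 kW
Heat supplied = 1962.2 MJ/h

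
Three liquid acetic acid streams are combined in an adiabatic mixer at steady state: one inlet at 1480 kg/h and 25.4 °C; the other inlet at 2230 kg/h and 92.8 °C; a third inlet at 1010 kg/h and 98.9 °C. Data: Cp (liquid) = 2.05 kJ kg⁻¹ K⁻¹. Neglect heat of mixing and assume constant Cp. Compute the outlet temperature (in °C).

T_out = 73.0 °C

Energy balance with Q = 0: Σ ṁᵢCp,ᵢ(T_out − Tᵢ) = 0
T_out = Σ ṁᵢCp,ᵢTᵢ / Σ ṁᵢCp,ᵢ
      = 706070 / 9676 = 72.971 °C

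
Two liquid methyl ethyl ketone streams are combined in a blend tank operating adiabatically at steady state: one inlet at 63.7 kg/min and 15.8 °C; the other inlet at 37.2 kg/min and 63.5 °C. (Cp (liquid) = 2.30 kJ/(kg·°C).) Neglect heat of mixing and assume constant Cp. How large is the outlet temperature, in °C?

Adiabatic, steady state ⇒ Σ ṁᵢCp,ᵢ(T_out − Tᵢ) = 0
T_out = Σ ṁᵢCp,ᵢTᵢ / Σ ṁᵢCp,ᵢ
      = 7747.9 / 232.07 = 33.386 °C

T_out = 33.4 °C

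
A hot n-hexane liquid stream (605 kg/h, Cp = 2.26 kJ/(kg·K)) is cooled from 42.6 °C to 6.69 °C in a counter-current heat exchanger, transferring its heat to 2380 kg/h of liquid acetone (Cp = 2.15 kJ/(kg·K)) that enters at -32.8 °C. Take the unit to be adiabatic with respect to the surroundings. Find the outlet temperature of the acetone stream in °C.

T_c,out = -23.2 °C

Heat released by hot stream: Q = 605 × 2.26 × (42.6 − 6.69) = 49100 kJ/h
Energy balance on cold side (adiabatic exchanger): Q = ṁ_c·Cp_c·(T_c,out − T_c,in)
T_c,out = -32.8 + 49100/(2380 × 2.15) = -23.205 °C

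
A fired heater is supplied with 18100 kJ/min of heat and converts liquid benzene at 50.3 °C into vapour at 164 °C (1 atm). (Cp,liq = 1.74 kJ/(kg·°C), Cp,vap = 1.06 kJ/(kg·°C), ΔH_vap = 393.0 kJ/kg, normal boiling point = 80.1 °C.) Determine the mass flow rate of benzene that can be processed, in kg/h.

ṁ = 2030 kg/h

Δh = 1.74×(80.1−50.3) + 393.0 + 1.06×(164−80.1) = 533.79 kJ/kg
Q = 18100 kJ/min = 301.67 kJ/s = 1.086e+06 kJ/h
ṁ = Q/Δh = 1.086e+06 / 533.79 = 2034.5 kg/h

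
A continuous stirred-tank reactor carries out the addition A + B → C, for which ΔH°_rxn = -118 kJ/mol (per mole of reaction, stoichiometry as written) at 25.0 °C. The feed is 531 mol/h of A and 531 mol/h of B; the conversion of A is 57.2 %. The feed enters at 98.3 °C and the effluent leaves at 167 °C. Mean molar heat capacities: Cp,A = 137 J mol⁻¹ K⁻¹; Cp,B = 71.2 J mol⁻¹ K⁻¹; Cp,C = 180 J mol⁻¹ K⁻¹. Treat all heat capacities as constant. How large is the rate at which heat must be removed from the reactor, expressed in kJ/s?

Extent of reaction ξ = 0.572 × 531 = 303.73 mol/h
Reaction term: ξ·ΔH°_rxn = 303.73 × -118 = -35840 kJ/h
Sensible, feed 98.3→25 °C: -8103.6 kJ/h
Outlet flows (mol/h): A 227.27, B 227.27, C 303.73
Sensible, products 25→167 °C: 14482 kJ/h
Q = ΔH = -29462 kJ/h = -8.1838 kW
Heat removed = 8.1838 kJ/s

Q_out = 8.18 kJ/s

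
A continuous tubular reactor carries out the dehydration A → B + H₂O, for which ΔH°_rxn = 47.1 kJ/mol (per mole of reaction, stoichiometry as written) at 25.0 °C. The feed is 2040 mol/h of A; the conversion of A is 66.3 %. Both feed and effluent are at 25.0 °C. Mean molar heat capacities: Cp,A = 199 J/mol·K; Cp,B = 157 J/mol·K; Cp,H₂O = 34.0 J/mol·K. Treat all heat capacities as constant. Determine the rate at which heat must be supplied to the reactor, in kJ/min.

Extent of reaction ξ = 0.663 × 2040 = 1352.5 mol/h
Reaction term: ξ·ΔH°_rxn = 1352.5 × 47.1 = 63704 kJ/h
Q = ΔH = 63704 kJ/h = 17.695 kW
Heat supplied = 1061.7 kJ/min

Q_in = 1060 kJ/min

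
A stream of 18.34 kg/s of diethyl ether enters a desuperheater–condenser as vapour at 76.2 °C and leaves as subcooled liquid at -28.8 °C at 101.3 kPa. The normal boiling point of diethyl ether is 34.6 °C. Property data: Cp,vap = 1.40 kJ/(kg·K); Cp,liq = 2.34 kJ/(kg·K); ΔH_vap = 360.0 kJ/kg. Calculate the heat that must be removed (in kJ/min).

vapour 76.2→34.6 °C: -58.24 kJ/kg
condensation at 34.6 °C: -360 kJ/kg
liquid 34.6→-28.8 °C: -148.36 kJ/kg
Δh = -58.24 + -360 + -148.36 = -566.6 kJ/kg
Q = ṁ·Δh = 18.34 kg/s × -566.6 kJ/kg = -10391 kJ/s
|Q| = 10391 kW = 623480 kJ/min

Q_c = 623000 kJ/min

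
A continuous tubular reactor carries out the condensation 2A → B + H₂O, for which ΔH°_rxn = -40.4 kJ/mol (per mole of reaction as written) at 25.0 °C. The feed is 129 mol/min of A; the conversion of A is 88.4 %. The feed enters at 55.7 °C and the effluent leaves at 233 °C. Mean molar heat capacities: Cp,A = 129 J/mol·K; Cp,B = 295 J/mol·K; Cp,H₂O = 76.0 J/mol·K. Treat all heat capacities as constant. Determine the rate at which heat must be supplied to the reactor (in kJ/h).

Extent of reaction ξ = 0.884 × 129 / 2 = 57.018 mol/min
Reaction term: ξ·ΔH°_rxn = 57.018 × -40.4 = -2303.5 kJ/min
Sensible, feed 55.7→25 °C: -510.88 kJ/min
Outlet flows (mol/min): A 14.964, B 57.018, H₂O 57.018
Sensible, products 25→233 °C: 4801.5 kJ/min
Q = ΔH = 1987.1 kJ/min = 33.118 kW
Heat supplied = 119220 kJ/h

Q_in = 119000 kJ/h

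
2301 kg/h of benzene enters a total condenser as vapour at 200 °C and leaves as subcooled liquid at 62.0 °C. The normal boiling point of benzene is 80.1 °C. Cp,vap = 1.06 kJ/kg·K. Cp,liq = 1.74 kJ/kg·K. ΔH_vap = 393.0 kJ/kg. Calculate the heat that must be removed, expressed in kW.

vapour 200→80.1 °C: -127.09 kJ/kg
condensation at 80.1 °C: -393 kJ/kg
liquid 80.1→62.0 °C: -31.494 kJ/kg
Δh = -127.09 + -393 + -31.494 = -551.59 kJ/kg
Q = ṁ·Δh = 2301 kg/h × -551.59 kJ/kg = -1.2692e+06 kJ/h
|Q| = 352.56 kW

Q_c = 353 kW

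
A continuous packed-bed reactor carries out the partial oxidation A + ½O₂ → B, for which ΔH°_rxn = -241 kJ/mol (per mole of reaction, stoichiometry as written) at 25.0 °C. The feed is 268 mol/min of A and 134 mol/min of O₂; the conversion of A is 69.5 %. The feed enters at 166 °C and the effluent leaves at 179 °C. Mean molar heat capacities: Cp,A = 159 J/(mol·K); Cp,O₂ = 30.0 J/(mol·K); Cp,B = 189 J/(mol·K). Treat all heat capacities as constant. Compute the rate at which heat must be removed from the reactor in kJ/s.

Extent of reaction ξ = 0.695 × 268 = 186.26 mol/min
Reaction term: ξ·ΔH°_rxn = 186.26 × -241 = -44889 kJ/min
Sensible, feed 166→25 °C: -6575.1 kJ/min
Outlet flows (mol/min): A 81.74, O₂ 40.87, B 186.26
Sensible, products 25→179 °C: 7611.6 kJ/min
Q = ΔH = -43852 kJ/min = -730.87 kW
Heat removed = 730.87 kJ/s

Q_out = 731 kJ/s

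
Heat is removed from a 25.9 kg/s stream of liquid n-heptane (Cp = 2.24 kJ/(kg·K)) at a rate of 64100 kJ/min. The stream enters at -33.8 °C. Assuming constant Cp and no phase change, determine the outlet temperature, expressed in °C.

T_out = -52.2 °C

Q = 64100 kJ/min = 1068.3 kJ/s
ΔT = Q/(ṁ·Cp) = 1068.3/(25.9×2.24) = 18.414 K
T_out = -33.8 − 18.414 = -52.214 °C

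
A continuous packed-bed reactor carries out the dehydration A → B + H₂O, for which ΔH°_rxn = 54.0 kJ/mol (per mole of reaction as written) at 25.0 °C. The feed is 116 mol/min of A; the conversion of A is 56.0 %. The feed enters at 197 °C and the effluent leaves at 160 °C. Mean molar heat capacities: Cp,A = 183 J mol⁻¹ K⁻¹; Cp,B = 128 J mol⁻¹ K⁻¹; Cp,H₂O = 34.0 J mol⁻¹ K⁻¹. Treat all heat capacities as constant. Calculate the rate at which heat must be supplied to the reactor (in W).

Extent of reaction ξ = 0.560 × 116 = 64.96 mol/min
Reaction term: ξ·ΔH°_rxn = 64.96 × 54.0 = 3507.8 kJ/min
Sensible, feed 197→25 °C: -3651.2 kJ/min
Outlet flows (mol/min): A 51.04, B 64.96, H₂O 64.96
Sensible, products 25→160 °C: 2681.6 kJ/min
Q = ΔH = 2538.2 kJ/min = 42.304 kW
Heat supplied = 42304 W

Q_in = 42300 W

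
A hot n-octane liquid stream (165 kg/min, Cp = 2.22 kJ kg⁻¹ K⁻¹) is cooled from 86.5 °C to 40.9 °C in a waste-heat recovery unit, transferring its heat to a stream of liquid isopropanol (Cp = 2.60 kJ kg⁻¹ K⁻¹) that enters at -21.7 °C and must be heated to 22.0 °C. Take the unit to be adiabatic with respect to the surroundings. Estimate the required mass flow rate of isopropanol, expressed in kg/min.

ṁ_c = 147 kg/min

Heat released by hot stream: Q = 165 × 2.22 × (86.5 − 40.9) = 16703 kJ/min
Energy balance on cold side (adiabatic exchanger): Q = ṁ_c·Cp_c·(T_c,out − T_c,in)
ṁ_c = 16703 / [2.60 × (22.0 − -21.7)] = 147.01 kg/min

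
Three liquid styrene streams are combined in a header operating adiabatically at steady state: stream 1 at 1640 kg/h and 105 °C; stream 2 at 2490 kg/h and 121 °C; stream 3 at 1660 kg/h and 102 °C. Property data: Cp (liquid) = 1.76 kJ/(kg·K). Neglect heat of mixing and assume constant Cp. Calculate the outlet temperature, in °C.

Energy balance with Q = 0: Σ ṁᵢCp,ᵢ(T_out − Tᵢ) = 0
Σ ṁᵢCp,ᵢTᵢ = 1640×1.76×105 + 2490×1.76×121 + 1660×1.76×102 = 1.1313e+06
Σ ṁᵢCp,ᵢ = 1640×1.76 + 2490×1.76 + 1660×1.76 = 10190
T_out = 1.1313e+06 / 10190 = 111.02 °C

T_out = 111 °C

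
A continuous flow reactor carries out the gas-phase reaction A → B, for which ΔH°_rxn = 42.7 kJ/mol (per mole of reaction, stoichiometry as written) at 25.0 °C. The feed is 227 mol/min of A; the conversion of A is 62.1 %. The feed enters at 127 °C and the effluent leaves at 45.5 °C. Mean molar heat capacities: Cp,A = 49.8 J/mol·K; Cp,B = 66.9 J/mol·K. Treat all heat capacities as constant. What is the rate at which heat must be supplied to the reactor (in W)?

Q_in = 85800 W

Extent of reaction ξ = 0.621 × 227 = 140.97 mol/min
Reaction term: ξ·ΔH°_rxn = 140.97 × 42.7 = 6019.3 kJ/min
Sensible, feed 127→25 °C: -1153.1 kJ/min
Outlet flows (mol/min): A 86.033, B 140.97
Sensible, products 25→45.5 °C: 281.16 kJ/min
Q = ΔH = 5147.4 kJ/min = 85.79 kW
Heat supplied = 85790 W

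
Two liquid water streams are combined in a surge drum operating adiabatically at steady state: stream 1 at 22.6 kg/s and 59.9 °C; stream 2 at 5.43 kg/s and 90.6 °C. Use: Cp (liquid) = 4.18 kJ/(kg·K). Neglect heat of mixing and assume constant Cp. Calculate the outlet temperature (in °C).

T_out = 65.8 °C

Adiabatic, steady state ⇒ Σ ṁᵢCp,ᵢ(T_out − Tᵢ) = 0
Σ ṁᵢCp,ᵢTᵢ = 22.6×4.18×59.9 + 5.43×4.18×90.6 = 7715
Σ ṁᵢCp,ᵢ = 22.6×4.18 + 5.43×4.18 = 117.17
T_out = 7715 / 117.17 = 65.847 °C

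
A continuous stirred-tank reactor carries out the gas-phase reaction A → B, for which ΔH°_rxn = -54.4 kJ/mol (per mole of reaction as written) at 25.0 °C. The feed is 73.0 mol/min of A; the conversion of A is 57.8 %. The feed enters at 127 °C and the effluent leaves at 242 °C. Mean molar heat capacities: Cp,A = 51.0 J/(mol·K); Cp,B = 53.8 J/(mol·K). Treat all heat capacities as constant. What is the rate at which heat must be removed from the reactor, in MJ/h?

Extent of reaction ξ = 0.578 × 73.0 = 42.194 mol/min
Reaction term: ξ·ΔH°_rxn = 42.194 × -54.4 = -2295.4 kJ/min
Sensible, feed 127→25 °C: -379.75 kJ/min
Outlet flows (mol/min): A 30.806, B 42.194
Sensible, products 25→242 °C: 833.53 kJ/min
Q = ΔH = -1841.6 kJ/min = -30.693 kW
Heat removed = 110.49 MJ/h

Q_out = 110 MJ/h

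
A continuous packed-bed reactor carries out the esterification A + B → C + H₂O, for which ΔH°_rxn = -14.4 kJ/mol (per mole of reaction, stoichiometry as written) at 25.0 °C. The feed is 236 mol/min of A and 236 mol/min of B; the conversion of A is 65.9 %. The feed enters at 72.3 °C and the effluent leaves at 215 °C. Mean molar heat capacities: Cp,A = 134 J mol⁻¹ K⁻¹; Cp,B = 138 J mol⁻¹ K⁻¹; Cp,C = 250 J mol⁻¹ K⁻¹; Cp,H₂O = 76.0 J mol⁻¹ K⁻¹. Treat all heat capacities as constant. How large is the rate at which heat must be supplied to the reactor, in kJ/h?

Extent of reaction ξ = 0.659 × 236 = 155.52 mol/min
Reaction term: ξ·ΔH°_rxn = 155.52 × -14.4 = -2239.5 kJ/min
Sensible, feed 72.3→25 °C: -3036.3 kJ/min
Outlet flows (mol/min): A 80.476, B 80.476, C 155.52, H₂O 155.52
Sensible, products 25→215 °C: 13792 kJ/min
Q = ΔH = 8516.3 kJ/min = 141.94 kW
Heat supplied = 510980 kJ/h

Q_in = 511000 kJ/h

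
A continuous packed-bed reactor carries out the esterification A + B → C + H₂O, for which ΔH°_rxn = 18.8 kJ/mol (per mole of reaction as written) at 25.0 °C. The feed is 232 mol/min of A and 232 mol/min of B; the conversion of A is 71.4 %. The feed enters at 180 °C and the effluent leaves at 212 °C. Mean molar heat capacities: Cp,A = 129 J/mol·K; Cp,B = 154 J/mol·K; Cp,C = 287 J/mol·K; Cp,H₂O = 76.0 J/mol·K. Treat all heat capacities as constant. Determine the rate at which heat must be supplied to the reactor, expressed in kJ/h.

Extent of reaction ξ = 0.714 × 232 = 165.65 mol/min
Reaction term: ξ·ΔH°_rxn = 165.65 × 18.8 = 3114.2 kJ/min
Sensible, feed 180→25 °C: -10177 kJ/min
Outlet flows (mol/min): A 66.352, B 66.352, C 165.65, H₂O 165.65
Sensible, products 25→212 °C: 14756 kJ/min
Q = ΔH = 7693.3 kJ/min = 128.22 kW
Heat supplied = 461600 kJ/h

Q_in = 462000 kJ/h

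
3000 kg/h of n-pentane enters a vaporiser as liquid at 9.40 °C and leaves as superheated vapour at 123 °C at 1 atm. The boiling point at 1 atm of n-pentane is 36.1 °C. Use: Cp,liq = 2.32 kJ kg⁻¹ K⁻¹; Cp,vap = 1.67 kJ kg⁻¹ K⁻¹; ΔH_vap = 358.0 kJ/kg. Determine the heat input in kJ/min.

Q = 28300 kJ/min

liquid 9.40→36.1 °C: 61.944 kJ/kg
vaporisation at 36.1 °C: 358 kJ/kg
vapour 36.1→123 °C: 145.12 kJ/kg
Δh = 61.944 + 358 + 145.12 = 565.07 kJ/kg
Q = ṁ·Δh = 3000 kg/h × 565.07 kJ/kg = 1.6952e+06 kJ/h
|Q| = 470.89 kW = 28253 kJ/min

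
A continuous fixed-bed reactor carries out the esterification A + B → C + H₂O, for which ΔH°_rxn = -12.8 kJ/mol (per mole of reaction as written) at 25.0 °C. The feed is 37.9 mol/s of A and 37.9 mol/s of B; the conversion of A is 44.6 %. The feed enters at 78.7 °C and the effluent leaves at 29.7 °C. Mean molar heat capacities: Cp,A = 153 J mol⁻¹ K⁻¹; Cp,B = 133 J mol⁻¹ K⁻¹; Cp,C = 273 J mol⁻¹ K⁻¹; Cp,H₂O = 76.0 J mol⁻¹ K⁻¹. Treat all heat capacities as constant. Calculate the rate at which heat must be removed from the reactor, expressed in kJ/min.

Q_out = 44500 kJ/min

Extent of reaction ξ = 0.446 × 37.9 = 16.903 mol/s
Reaction term: ξ·ΔH°_rxn = 16.903 × -12.8 = -216.36 kJ/s
Sensible, feed 78.7→25 °C: -582.08 kJ/s
Outlet flows (mol/s): A 20.997, B 20.997, C 16.903, H₂O 16.903
Sensible, products 25→29.7 °C: 55.95 kJ/s
Q = ΔH = -742.49 kJ/s = -742.49 kW
Heat removed = 44549 kJ/min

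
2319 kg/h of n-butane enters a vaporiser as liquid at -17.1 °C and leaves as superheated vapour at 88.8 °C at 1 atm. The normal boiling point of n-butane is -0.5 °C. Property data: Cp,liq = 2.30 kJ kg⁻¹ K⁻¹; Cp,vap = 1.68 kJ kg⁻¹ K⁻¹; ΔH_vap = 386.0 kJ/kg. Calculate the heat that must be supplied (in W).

liquid -17.1→-0.5 °C: 38.18 kJ/kg
vaporisation at -0.5 °C: 386 kJ/kg
vapour -0.5→88.8 °C: 150.02 kJ/kg
Δh = 38.18 + 386 + 150.02 = 574.2 kJ/kg
Q = ṁ·Δh = 2319 kg/h × 574.2 kJ/kg = 1.3316e+06 kJ/h
|Q| = 369.88 kW = 369880 W

Q = 370000 W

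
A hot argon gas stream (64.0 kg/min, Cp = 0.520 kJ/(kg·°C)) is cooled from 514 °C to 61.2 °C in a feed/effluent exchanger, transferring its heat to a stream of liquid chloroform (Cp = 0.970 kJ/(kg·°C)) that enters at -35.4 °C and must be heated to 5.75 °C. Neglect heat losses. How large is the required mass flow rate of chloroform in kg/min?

ṁ_c = 378 kg/min

Heat released by hot stream: Q = 64.0 × 0.520 × (514 − 61.2) = 15069 kJ/min
Energy balance on cold side (adiabatic exchanger): Q = ṁ_c·Cp_c·(T_c,out − T_c,in)
ṁ_c = 15069 / [0.970 × (5.75 − -35.4)] = 377.53 kg/min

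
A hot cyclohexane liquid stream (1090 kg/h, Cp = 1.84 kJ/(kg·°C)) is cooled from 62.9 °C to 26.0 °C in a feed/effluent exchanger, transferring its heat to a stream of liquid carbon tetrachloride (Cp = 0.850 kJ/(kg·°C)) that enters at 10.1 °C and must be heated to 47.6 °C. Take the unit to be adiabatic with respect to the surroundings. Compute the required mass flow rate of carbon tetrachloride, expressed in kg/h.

Heat released by hot stream: Q = 1090 × 1.84 × (62.9 − 26.0) = 74007 kJ/h
Energy balance on cold side (adiabatic exchanger): Q = ṁ_c·Cp_c·(T_c,out − T_c,in)
ṁ_c = 74007 / [0.850 × (47.6 − 10.1)] = 2321.8 kg/h

ṁ_c = 2320 kg/h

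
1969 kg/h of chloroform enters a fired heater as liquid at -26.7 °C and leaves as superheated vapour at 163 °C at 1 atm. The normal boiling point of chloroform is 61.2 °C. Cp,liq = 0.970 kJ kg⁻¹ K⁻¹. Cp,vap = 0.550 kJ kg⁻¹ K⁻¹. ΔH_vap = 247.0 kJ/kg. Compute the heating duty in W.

liquid -26.7→61.2 °C: 85.263 kJ/kg
vaporisation at 61.2 °C: 247 kJ/kg
vapour 61.2→163 °C: 55.99 kJ/kg
Δh = 85.263 + 247 + 55.99 = 388.25 kJ/kg
Q = ṁ·Δh = 1969 kg/h × 388.25 kJ/kg = 764470 kJ/h
|Q| = 212.35 kW = 212350 W

Q = 212000 W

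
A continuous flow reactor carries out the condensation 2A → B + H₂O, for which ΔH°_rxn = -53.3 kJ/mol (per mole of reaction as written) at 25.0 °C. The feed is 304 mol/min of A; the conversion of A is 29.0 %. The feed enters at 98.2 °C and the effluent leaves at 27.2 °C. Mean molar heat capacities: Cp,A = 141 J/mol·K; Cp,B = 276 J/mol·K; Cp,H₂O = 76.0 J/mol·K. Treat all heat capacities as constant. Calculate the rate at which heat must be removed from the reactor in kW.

Q_out = 89.8 kW

Extent of reaction ξ = 0.290 × 304 / 2 = 44.08 mol/min
Reaction term: ξ·ΔH°_rxn = 44.08 × -53.3 = -2349.5 kJ/min
Sensible, feed 98.2→25 °C: -3137.6 kJ/min
Outlet flows (mol/min): A 215.84, B 44.08, H₂O 44.08
Sensible, products 25→27.2 °C: 101.09 kJ/min
Q = ΔH = -5386 kJ/min = -89.767 kW
Heat removed = 89.767 kW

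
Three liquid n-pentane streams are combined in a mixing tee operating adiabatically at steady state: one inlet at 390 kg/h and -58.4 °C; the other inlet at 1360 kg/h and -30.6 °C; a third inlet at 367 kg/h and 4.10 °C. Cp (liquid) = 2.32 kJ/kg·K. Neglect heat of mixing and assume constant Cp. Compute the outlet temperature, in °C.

T_out = -29.7 °C

Energy balance with Q = 0: Σ ṁᵢCp,ᵢ(T_out − Tᵢ) = 0
Σ ṁᵢCp,ᵢTᵢ = 390×2.32×-58.4 + 1360×2.32×-30.6 + 367×2.32×4.10 = -145900
Σ ṁᵢCp,ᵢ = 390×2.32 + 1360×2.32 + 367×2.32 = 4911.4
T_out = -145900 / 4911.4 = -29.706 °C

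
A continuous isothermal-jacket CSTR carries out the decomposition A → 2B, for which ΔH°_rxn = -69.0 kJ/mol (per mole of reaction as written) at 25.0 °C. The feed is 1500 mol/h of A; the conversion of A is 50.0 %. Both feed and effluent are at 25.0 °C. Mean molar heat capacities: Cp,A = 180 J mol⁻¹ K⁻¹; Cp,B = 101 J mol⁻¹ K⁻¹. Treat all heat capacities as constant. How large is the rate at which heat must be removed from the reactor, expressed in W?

Q_out = 14400 W

Extent of reaction ξ = 0.500 × 1500 = 750 mol/h
Reaction term: ξ·ΔH°_rxn = 750 × -69.0 = -51750 kJ/h
Q = ΔH = -51750 kJ/h = -14.375 kW
Heat removed = 14375 W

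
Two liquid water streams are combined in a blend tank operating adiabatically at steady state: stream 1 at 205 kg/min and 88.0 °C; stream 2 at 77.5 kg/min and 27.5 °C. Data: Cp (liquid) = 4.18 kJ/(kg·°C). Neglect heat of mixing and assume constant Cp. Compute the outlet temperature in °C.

T_out = 71.4 °C

No heat crosses the boundary, so H_out = H_in.
T_out = Σ ṁᵢCp,ᵢTᵢ / Σ ṁᵢCp,ᵢ
      = 84316 / 1180.8 = 71.403 °C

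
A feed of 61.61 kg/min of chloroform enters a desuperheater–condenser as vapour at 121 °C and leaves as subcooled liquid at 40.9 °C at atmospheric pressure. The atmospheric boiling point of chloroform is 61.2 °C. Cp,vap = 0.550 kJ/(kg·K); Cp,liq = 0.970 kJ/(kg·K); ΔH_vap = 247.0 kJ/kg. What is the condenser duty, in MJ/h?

vapour 121→61.2 °C: -32.89 kJ/kg
condensation at 61.2 °C: -247 kJ/kg
liquid 61.2→40.9 °C: -19.691 kJ/kg
Δh = -32.89 + -247 + -19.691 = -299.58 kJ/kg
Q = ṁ·Δh = 61.61 kg/min × -299.58 kJ/kg = -18457 kJ/min
|Q| = 307.62 kW = 1107.4 MJ/h

Q_c = 1110 MJ/h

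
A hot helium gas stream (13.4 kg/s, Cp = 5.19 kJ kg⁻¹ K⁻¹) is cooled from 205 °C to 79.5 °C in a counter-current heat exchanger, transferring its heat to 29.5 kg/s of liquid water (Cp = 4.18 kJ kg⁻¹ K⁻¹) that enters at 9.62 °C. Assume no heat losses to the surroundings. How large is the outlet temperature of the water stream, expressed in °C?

Heat released by hot stream: Q = 13.4 × 5.19 × (205 − 79.5) = 8728 kJ/s
Energy balance on cold side (adiabatic exchanger): Q = ṁ_c·Cp_c·(T_c,out − T_c,in)
T_c,out = 9.62 + 8728/(29.5 × 4.18) = 80.401 °C

T_c,out = 80.4 °C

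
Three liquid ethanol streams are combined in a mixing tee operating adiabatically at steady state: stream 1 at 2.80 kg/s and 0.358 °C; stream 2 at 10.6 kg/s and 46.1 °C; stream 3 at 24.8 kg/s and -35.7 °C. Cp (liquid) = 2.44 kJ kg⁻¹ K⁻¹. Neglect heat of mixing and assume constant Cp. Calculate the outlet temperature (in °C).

T_out = -10.4 °C

Adiabatic, steady state ⇒ Σ ṁᵢCp,ᵢ(T_out − Tᵢ) = 0
Σ ṁᵢCp,ᵢTᵢ = 2.80×2.44×0.358 + 10.6×2.44×46.1 + 24.8×2.44×-35.7 = -965.5
Σ ṁᵢCp,ᵢ = 2.80×2.44 + 10.6×2.44 + 24.8×2.44 = 93.208
T_out = -965.5 / 93.208 = -10.359 °C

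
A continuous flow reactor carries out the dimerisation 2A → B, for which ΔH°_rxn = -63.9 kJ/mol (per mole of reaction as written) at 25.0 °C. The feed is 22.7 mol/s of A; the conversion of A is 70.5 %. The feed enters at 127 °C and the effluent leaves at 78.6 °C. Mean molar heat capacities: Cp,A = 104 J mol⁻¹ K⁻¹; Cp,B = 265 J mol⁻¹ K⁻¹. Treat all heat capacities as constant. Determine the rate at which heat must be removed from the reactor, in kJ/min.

Extent of reaction ξ = 0.705 × 22.7 / 2 = 8.0017 mol/s
Reaction term: ξ·ΔH°_rxn = 8.0017 × -63.9 = -511.31 kJ/s
Sensible, feed 127→25 °C: -240.8 kJ/s
Outlet flows (mol/s): A 6.6965, B 8.0017
Sensible, products 25→78.6 °C: 150.99 kJ/s
Q = ΔH = -601.13 kJ/s = -601.13 kW
Heat removed = 36068 kJ/min

Q_out = 36100 kJ/min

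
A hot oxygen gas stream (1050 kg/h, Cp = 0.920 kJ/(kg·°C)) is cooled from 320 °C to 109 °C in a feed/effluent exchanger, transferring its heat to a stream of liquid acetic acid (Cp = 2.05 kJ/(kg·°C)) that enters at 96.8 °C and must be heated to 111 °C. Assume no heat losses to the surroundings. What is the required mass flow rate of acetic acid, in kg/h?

Heat released by hot stream: Q = 1050 × 0.920 × (320 − 109) = 203830 kJ/h
Energy balance on cold side (adiabatic exchanger): Q = ṁ_c·Cp_c·(T_c,out − T_c,in)
ṁ_c = 203830 / [2.05 × (111 − 96.8)] = 7001.9 kg/h

ṁ_c = 7000 kg/h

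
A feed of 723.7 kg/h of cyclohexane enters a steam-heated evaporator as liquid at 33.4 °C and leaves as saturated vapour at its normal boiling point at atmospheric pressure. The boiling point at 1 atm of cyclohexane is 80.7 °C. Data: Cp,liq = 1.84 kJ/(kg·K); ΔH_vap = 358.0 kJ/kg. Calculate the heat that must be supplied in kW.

Q = 89.5 kW

liquid 33.4→80.7 °C: 87.032 kJ/kg
vaporisation at 80.7 °C: 358 kJ/kg
Δh = 87.032 + 358 = 445.03 kJ/kg
Q = ṁ·Δh = 723.7 kg/h × 445.03 kJ/kg = 322070 kJ/h
|Q| = 89.464 kW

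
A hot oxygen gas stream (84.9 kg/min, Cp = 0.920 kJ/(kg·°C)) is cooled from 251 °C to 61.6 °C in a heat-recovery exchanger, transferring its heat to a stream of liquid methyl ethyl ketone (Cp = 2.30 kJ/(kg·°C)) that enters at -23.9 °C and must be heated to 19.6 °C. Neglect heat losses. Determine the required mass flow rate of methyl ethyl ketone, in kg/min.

ṁ_c = 148 kg/min

Heat released by hot stream: Q = 84.9 × 0.920 × (251 − 61.6) = 14794 kJ/min
Energy balance on cold side (adiabatic exchanger): Q = ṁ_c·Cp_c·(T_c,out − T_c,in)
ṁ_c = 14794 / [2.30 × (19.6 − -23.9)] = 147.86 kg/min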